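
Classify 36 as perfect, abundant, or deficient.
abundant

Proper divisors of 36: sum = 1 + 2 + 3 + 4 + 6 + 9 + 12 + 18 = 55
Since 55 > 36, 36 is abundant.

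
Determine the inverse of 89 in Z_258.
29

gcd(89, 258) = 1, so the inverse exists.
Extended Euclidean algorithm on (258, 89):
258 = 2 × 89 + 80  ⟹  80 = (1)·258 + (-2)·89
89 = 1 × 80 + 9  ⟹  9 = (-1)·258 + (3)·89
80 = 8 × 9 + 8  ⟹  8 = (9)·258 + (-26)·89
9 = 1 × 8 + 1  ⟹  1 = (-10)·258 + (29)·89
So (29)·89 ≡ 1 (mod 258), i.e. 89^(-1) ≡ 29 (mod 258).
Check: 89 × 29 = 2581 ≡ 1 (mod 258)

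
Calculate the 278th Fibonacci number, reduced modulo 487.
266

Matrix identity: Q^n = [[F_(n+1), F_n], [F_n, F_(n-1)]] with Q = [[1,1],[1,0]].
n = 278 = 100010110₂. Square-and-multiply, entries mod 487:
Q^1 = [[1,1],[1,0]]
Q^2 = (Q^1)² = [[2,1],[1,1]]
Q^4 = (Q^2)² = [[5,3],[3,2]]
Q^8 = (Q^4)² = [[34,21],[21,13]]
Q^17 = (Q^8)²·Q = [[149,136],[136,13]]
Q^34 = (Q^17)² = [[276,117],[117,159]]
Q^69 = (Q^34)²·Q = [[17,257],[257,247]]
Q^139 = (Q^69)²·Q = [[261,106],[106,155]]
Q^278 = (Q^139)² = [[463,266],[266,197]]
F_278 mod 487 = Q^278[0][1] = 266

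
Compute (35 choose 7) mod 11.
0

Using Lucas' theorem:
Write n=35 and k=7 in base 11:
n in base 11: [3, 2]
k in base 11: [0, 7]
C(35,7) mod 11 = ∏ C(n_i, k_i) mod 11
Digit binomials (mod 11): C(3,0) = 1; C(2,7) = 0 (k_i > n_i)
Product: 1 × 0 = 0 ≡ 0 (mod 11)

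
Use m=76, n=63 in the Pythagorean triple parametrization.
(1807, 9576, 9745)

Euclid's formula: a = m² - n², b = 2mn, c = m² + n²
m = 76, n = 63
a = 76² - 63² = 5776 - 3969 = 1807
b = 2 × 76 × 63 = 9576
c = 76² + 63² = 5776 + 3969 = 9745
Verification: 1807² + 9576² = 3265249 + 91699776 = 94965025 = 9745² ✓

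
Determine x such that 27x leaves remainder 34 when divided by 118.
x ≡ 10 (mod 118)

gcd(27, 118) = 1, which divides 34, so solutions exist.
Find 27^(-1) mod 118 by the extended Euclidean algorithm:
118 = 4 × 27 + 10  ⟹  10 = (1)·118 + (-4)·27
27 = 2 × 10 + 7  ⟹  7 = (-2)·118 + (9)·27
10 = 1 × 7 + 3  ⟹  3 = (3)·118 + (-13)·27
7 = 2 × 3 + 1  ⟹  1 = (-8)·118 + (35)·27
So (35)·27 ≡ 1 (mod 118), i.e. 27^(-1) ≡ 35 (mod 118).
x ≡ 35 × 34 = 1190 ≡ 10 (mod 118).
Check: 27 × 10 = 270 ≡ 34 (mod 118).
Unique solution: x ≡ 10 (mod 118)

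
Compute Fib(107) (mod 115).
43

Matrix identity: Q^n = [[F_(n+1), F_n], [F_n, F_(n-1)]] with Q = [[1,1],[1,0]].
n = 107 = 1101011₂. Square-and-multiply, entries mod 115:
Q^1 = [[1,1],[1,0]]
Q^3 = (Q^1)²·Q = [[3,2],[2,1]]
Q^6 = (Q^3)² = [[13,8],[8,5]]
Q^13 = (Q^6)²·Q = [[32,3],[3,29]]
Q^26 = (Q^13)² = [[113,68],[68,45]]
Q^53 = (Q^26)²·Q = [[77,28],[28,49]]
Q^107 = (Q^53)²·Q = [[6,43],[43,78]]
F_107 mod 115 = Q^107[0][1] = 43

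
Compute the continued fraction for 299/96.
[3; 8, 1, 2, 1, 2]

Euclidean algorithm steps:
299 = 3 × 96 + 11
96 = 8 × 11 + 8
11 = 1 × 8 + 3
8 = 2 × 3 + 2
3 = 1 × 2 + 1
2 = 2 × 1 + 0
Continued fraction: [3; 8, 1, 2, 1, 2]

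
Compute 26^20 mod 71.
30

Repeated squaring. Binary of 20 = 10100.
26^1 ≡ 26 (mod 71); 26^2 ≡ 37 (mod 71); 26^4 ≡ 20 (mod 71); 26^8 ≡ 45 (mod 71); 26^16 ≡ 37 (mod 71)
26^20 = 26^4 × 26^16 ≡ 30 (mod 71)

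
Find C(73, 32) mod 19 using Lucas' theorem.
8

Using Lucas' theorem:
Write n=73 and k=32 in base 19:
n in base 19: [3, 16]
k in base 19: [1, 13]
C(73,32) mod 19 = ∏ C(n_i, k_i) mod 19
Digit binomials (mod 19): C(3,1) = 3; C(16,13) = 560 ≡ 9
Product: 3 × 9 = 27 ≡ 8 (mod 19)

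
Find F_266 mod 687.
388

Matrix identity: Q^n = [[F_(n+1), F_n], [F_n, F_(n-1)]] with Q = [[1,1],[1,0]].
n = 266 = 100001010₂. Square-and-multiply, entries mod 687:
Q^1 = [[1,1],[1,0]]
Q^2 = (Q^1)² = [[2,1],[1,1]]
Q^4 = (Q^2)² = [[5,3],[3,2]]
Q^8 = (Q^4)² = [[34,21],[21,13]]
Q^16 = (Q^8)² = [[223,300],[300,610]]
Q^33 = (Q^16)²·Q = [[100,268],[268,519]]
Q^66 = (Q^33)² = [[71,325],[325,433]]
Q^133 = (Q^66)²·Q = [[353,59],[59,294]]
Q^266 = (Q^133)² = [[308,388],[388,607]]
F_266 mod 687 = Q^266[0][1] = 388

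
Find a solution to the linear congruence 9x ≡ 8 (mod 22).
x ≡ 18 (mod 22)

gcd(9, 22) = 1, which divides 8, so solutions exist.
Find 9^(-1) mod 22 by the extended Euclidean algorithm:
22 = 2 × 9 + 4  ⟹  4 = (1)·22 + (-2)·9
9 = 2 × 4 + 1  ⟹  1 = (-2)·22 + (5)·9
So (5)·9 ≡ 1 (mod 22), i.e. 9^(-1) ≡ 5 (mod 22).
x ≡ 5 × 8 = 40 ≡ 18 (mod 22).
Check: 9 × 18 = 162 ≡ 8 (mod 22).
Unique solution: x ≡ 18 (mod 22)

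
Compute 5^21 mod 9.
8

Repeated squaring. Binary of 21 = 10101.
5^1 ≡ 5 (mod 9); 5^2 ≡ 7 (mod 9); 5^4 ≡ 4 (mod 9); 5^8 ≡ 7 (mod 9); 5^16 ≡ 4 (mod 9)
5^21 = 5^1 × 5^4 × 5^16 ≡ 8 (mod 9)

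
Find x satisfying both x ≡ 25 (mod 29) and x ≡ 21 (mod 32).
373

Using Chinese Remainder Theorem:
M = 29 × 32 = 928
M1 = 32, M2 = 29
y1 = 32^(-1) mod 29 = 10
y2 = 29^(-1) mod 32 = 21
x = (25×32×10 + 21×29×21) mod 928 = 373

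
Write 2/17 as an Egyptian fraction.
1/9 + 1/153

Greedy algorithm:
2/17: ceiling(17/2) = 9, use 1/9
1/153: ceiling(153/1) = 153, use 1/153
Result: 2/17 = 1/9 + 1/153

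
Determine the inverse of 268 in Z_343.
32

gcd(268, 343) = 1, so the inverse exists.
Extended Euclidean algorithm on (343, 268):
343 = 1 × 268 + 75  ⟹  75 = (1)·343 + (-1)·268
268 = 3 × 75 + 43  ⟹  43 = (-3)·343 + (4)·268
75 = 1 × 43 + 32  ⟹  32 = (4)·343 + (-5)·268
43 = 1 × 32 + 11  ⟹  11 = (-7)·343 + (9)·268
32 = 2 × 11 + 10  ⟹  10 = (18)·343 + (-23)·268
11 = 1 × 10 + 1  ⟹  1 = (-25)·343 + (32)·268
So (32)·268 ≡ 1 (mod 343), i.e. 268^(-1) ≡ 32 (mod 343).
Check: 268 × 32 = 8576 ≡ 1 (mod 343)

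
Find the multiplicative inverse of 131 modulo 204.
95

gcd(131, 204) = 1, so the inverse exists.
Extended Euclidean algorithm on (204, 131):
204 = 1 × 131 + 73  ⟹  73 = (1)·204 + (-1)·131
131 = 1 × 73 + 58  ⟹  58 = (-1)·204 + (2)·131
73 = 1 × 58 + 15  ⟹  15 = (2)·204 + (-3)·131
58 = 3 × 15 + 13  ⟹  13 = (-7)·204 + (11)·131
15 = 1 × 13 + 2  ⟹  2 = (9)·204 + (-14)·131
13 = 6 × 2 + 1  ⟹  1 = (-61)·204 + (95)·131
So (95)·131 ≡ 1 (mod 204), i.e. 131^(-1) ≡ 95 (mod 204).
Check: 131 × 95 = 12445 ≡ 1 (mod 204)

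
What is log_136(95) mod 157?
131

Baby-step giant-step with step n = ⌈√157⌉ = 13.
Baby steps 136^j mod 157 (j:value) for j=0..12: 0:1, 1:136, 2:127, 3:2, 4:115, 5:97, 6:4, 7:73, 8:37, 9:8, 10:146, 11:74, 12:16.
Giant-step multiplier: 136^(-13) ≡ 136^(156-13) = 136^143 ≡ 107 (mod 157).
Giant steps γ_i = 95·107^i mod 157: γ_0=95, γ_1=117, γ_2=116, γ_3=9, γ_4=21, γ_5=49, γ_6=62, γ_7=40, γ_8=41, γ_9=148, γ_10=136 (in table at j=1).
x = i·n + j = 10·13 + 1 = 131.
Check: 136^131 ≡ 95 (mod 157).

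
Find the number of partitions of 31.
6842

p(n) counts ways to write n as a sum of positive integers (order ignored).
Euler's pentagonal recurrence: p(k) = p(k-1) + p(k-2) - p(k-5) - p(k-7) + p(k-12) + p(k-15) - ... (offsets j(3j∓1)/2, signs ++--, p(0)=1, p(<0)=0).
DP table for k = 0..30: p(0)=1, p(1)=1, p(2)=2, p(3)=3, p(4)=5, p(5)=7, p(6)=11, p(7)=15, p(8)=22, p(9)=30, p(10)=42, p(11)=56, p(12)=77, p(13)=101, p(14)=135, p(15)=176, p(16)=231, p(17)=297, p(18)=385, p(19)=490, p(20)=627, p(21)=792, p(22)=1002, p(23)=1255, p(24)=1575, p(25)=1958, p(26)=2436, p(27)=3010, p(28)=3718, p(29)=4565, p(30)=5604.
Final step: p(31) = p(30) + p(29) - p(26) - p(24) + p(19) + p(16) - p(9) - p(5)
= 5604 + 4565 - 2436 - 1575 + 490 + 231 - 30 - 7
= 6842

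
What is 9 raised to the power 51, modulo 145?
64

Repeated squaring. Binary of 51 = 110011.
9^1 ≡ 9 (mod 145); 9^2 ≡ 81 (mod 145); 9^4 ≡ 36 (mod 145); 9^8 ≡ 136 (mod 145); 9^16 ≡ 81 (mod 145); 9^32 ≡ 36 (mod 145)
9^51 = 9^1 × 9^2 × 9^16 × 9^32 ≡ 64 (mod 145)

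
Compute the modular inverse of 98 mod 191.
115

gcd(98, 191) = 1, so the inverse exists.
Extended Euclidean algorithm on (191, 98):
191 = 1 × 98 + 93  ⟹  93 = (1)·191 + (-1)·98
98 = 1 × 93 + 5  ⟹  5 = (-1)·191 + (2)·98
93 = 18 × 5 + 3  ⟹  3 = (19)·191 + (-37)·98
5 = 1 × 3 + 2  ⟹  2 = (-20)·191 + (39)·98
3 = 1 × 2 + 1  ⟹  1 = (39)·191 + (-76)·98
So (-76)·98 ≡ 1 (mod 191), i.e. 98^(-1) ≡ -76 ≡ 115 (mod 191).
Check: 98 × 115 = 11270 ≡ 1 (mod 191)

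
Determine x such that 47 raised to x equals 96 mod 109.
77

Baby-step giant-step with step n = ⌈√109⌉ = 11.
Baby steps 47^j mod 109 (j:value) for j=0..10: 0:1, 1:47, 2:29, 3:55, 4:78, 5:69, 6:82, 7:39, 8:89, 9:41, 10:74.
Giant-step multiplier: 47^(-11) ≡ 47^(108-11) = 47^97 ≡ 98 (mod 109).
Giant steps γ_i = 96·98^i mod 109: γ_0=96, γ_1=34, γ_2=62, γ_3=81, γ_4=90, γ_5=100, γ_6=99, γ_7=1 (in table at j=0).
x = i·n + j = 7·11 + 0 = 77.
Check: 47^77 ≡ 96 (mod 109).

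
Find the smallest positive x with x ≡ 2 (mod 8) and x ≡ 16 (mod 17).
50

Using Chinese Remainder Theorem:
M = 8 × 17 = 136
M1 = 17, M2 = 8
y1 = 17^(-1) mod 8 = 1
y2 = 8^(-1) mod 17 = 15
x = (2×17×1 + 16×8×15) mod 136 = 50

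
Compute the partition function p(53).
329931

p(n) counts ways to write n as a sum of positive integers (order ignored).
Euler's pentagonal recurrence: p(k) = p(k-1) + p(k-2) - p(k-5) - p(k-7) + p(k-12) + p(k-15) - ... (offsets j(3j∓1)/2, signs ++--, p(0)=1, p(<0)=0).
DP table for k = 0..52: p(0)=1, p(1)=1, p(2)=2, p(3)=3, p(4)=5, p(5)=7, p(6)=11, p(7)=15, p(8)=22, p(9)=30, p(10)=42, p(11)=56, p(12)=77, p(13)=101, p(14)=135, p(15)=176, p(16)=231, p(17)=297, p(18)=385, p(19)=490, p(20)=627, p(21)=792, p(22)=1002, p(23)=1255, p(24)=1575, p(25)=1958, p(26)=2436, p(27)=3010, p(28)=3718, p(29)=4565, p(30)=5604, p(31)=6842, p(32)=8349, p(33)=10143, p(34)=12310, p(35)=14883, p(36)=17977, p(37)=21637, p(38)=26015, p(39)=31185, p(40)=37338, p(41)=44583, p(42)=53174, p(43)=63261, p(44)=75175, p(45)=89134, p(46)=105558, p(47)=124754, p(48)=147273, p(49)=173525, p(50)=204226, p(51)=239943, p(52)=281589.
Final step: p(53) = p(52) + p(51) - p(48) - p(46) + p(41) + p(38) - p(31) - p(27) + p(18) + p(13) - p(2)
= 281589 + 239943 - 147273 - 105558 + 44583 + 26015 - 6842 - 3010 + 385 + 101 - 2
= 329931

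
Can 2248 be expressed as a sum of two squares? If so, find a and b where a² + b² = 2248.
22² + 42² (a=22, b=42)

Factorization: 2248 = 2^3 × 281
By Fermat: n is sum of two squares iff every prime p ≡ 3 (mod 4) appears to even power.
All primes ≡ 3 (mod 4) appear to even power.
Search a = 0, 1, 2, … for 2248 - a² a perfect square: first hit at a = 22: 2248 - 484 = 1764 = 42².
2248 = 22² + 42² = 484 + 1764 ✓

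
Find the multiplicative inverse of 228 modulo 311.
296

gcd(228, 311) = 1, so the inverse exists.
Extended Euclidean algorithm on (311, 228):
311 = 1 × 228 + 83  ⟹  83 = (1)·311 + (-1)·228
228 = 2 × 83 + 62  ⟹  62 = (-2)·311 + (3)·228
83 = 1 × 62 + 21  ⟹  21 = (3)·311 + (-4)·228
62 = 2 × 21 + 20  ⟹  20 = (-8)·311 + (11)·228
21 = 1 × 20 + 1  ⟹  1 = (11)·311 + (-15)·228
So (-15)·228 ≡ 1 (mod 311), i.e. 228^(-1) ≡ -15 ≡ 296 (mod 311).
Check: 228 × 296 = 67488 ≡ 1 (mod 311)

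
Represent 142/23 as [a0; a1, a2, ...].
[6; 5, 1, 3]

Euclidean algorithm steps:
142 = 6 × 23 + 4
23 = 5 × 4 + 3
4 = 1 × 3 + 1
3 = 3 × 1 + 0
Continued fraction: [6; 5, 1, 3]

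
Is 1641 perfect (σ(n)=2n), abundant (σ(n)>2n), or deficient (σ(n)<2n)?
deficient

Proper divisors of 1641: sum = 1 + 3 + 547 = 551
Since 551 < 1641, 1641 is deficient.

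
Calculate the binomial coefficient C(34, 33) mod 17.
0

Using Lucas' theorem:
Write n=34 and k=33 in base 17:
n in base 17: [2, 0]
k in base 17: [1, 16]
C(34,33) mod 17 = ∏ C(n_i, k_i) mod 17
Digit binomials (mod 17): C(2,1) = 2; C(0,16) = 0 (k_i > n_i)
Product: 2 × 0 = 0 ≡ 0 (mod 17)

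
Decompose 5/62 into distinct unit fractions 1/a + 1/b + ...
1/13 + 1/269 + 1/216814

Greedy algorithm:
5/62: ceiling(62/5) = 13, use 1/13
3/806: ceiling(806/3) = 269, use 1/269
1/216814: ceiling(216814/1) = 216814, use 1/216814
Result: 5/62 = 1/13 + 1/269 + 1/216814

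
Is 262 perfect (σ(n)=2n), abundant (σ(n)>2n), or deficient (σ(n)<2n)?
deficient

Proper divisors of 262: sum = 1 + 2 + 131 = 134
Since 134 < 262, 262 is deficient.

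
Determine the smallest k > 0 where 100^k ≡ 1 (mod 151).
75

151 is prime, so ord(100) divides φ(151) = 150.
Divisors of 150: 1, 2, 3, 5, 6, 10, 15, 25, 30, 50, 75, 150.
Repeated squaring: 100^1 ≡ 100, 100^2 ≡ 34, 100^4 ≡ 99, 100^8 ≡ 137, 100^16 ≡ 45, 100^32 ≡ 62, 100^64 ≡ 69, 100^128 ≡ 80 (mod 151).
Test 100^d mod 151 for each divisor d in increasing order:
100^1 ≡ 100
100^2 ≡ 34
100^3 = 100^2·100^1 ≡ 78
100^5 = 100^4·100^1 ≡ 85
100^6 = 100^4·100^2 ≡ 44
100^10 = 100^8·100^2 ≡ 128
100^15 = 100^8·100^4·100^2·100^1 ≡ 8
100^25 = 100^16·100^8·100^1 ≡ 118
100^30 = 100^16·100^8·100^4·100^2 ≡ 64
100^50 = 100^32·100^16·100^2 ≡ 32
100^75 = 100^64·100^8·100^2·100^1 ≡ 1  ← first divisor giving 1
The order is 75.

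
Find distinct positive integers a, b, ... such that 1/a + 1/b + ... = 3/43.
1/15 + 1/323 + 1/208335

Greedy algorithm:
3/43: ceiling(43/3) = 15, use 1/15
2/645: ceiling(645/2) = 323, use 1/323
1/208335: ceiling(208335/1) = 208335, use 1/208335
Result: 3/43 = 1/15 + 1/323 + 1/208335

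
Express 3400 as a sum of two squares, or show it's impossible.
6² + 58² (a=6, b=58)

Factorization: 3400 = 2^3 × 5^2 × 17
By Fermat: n is sum of two squares iff every prime p ≡ 3 (mod 4) appears to even power.
All primes ≡ 3 (mod 4) appear to even power.
Search a = 0, 1, 2, … for 3400 - a² a perfect square: first hit at a = 6: 3400 - 36 = 3364 = 58².
3400 = 6² + 58² = 36 + 3364 ✓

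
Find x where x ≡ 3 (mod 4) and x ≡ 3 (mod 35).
3

Using Chinese Remainder Theorem:
M = 4 × 35 = 140
M1 = 35, M2 = 4
y1 = 35^(-1) mod 4 = 3
y2 = 4^(-1) mod 35 = 9
x = (3×35×3 + 3×4×9) mod 140 = 3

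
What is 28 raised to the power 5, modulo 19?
16

Repeated squaring. Binary of 5 = 101.
28^1 ≡ 9 (mod 19); 28^2 ≡ 5 (mod 19); 28^4 ≡ 6 (mod 19)
28^5 = 28^1 × 28^4 ≡ 16 (mod 19)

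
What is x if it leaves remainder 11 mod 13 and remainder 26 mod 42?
362

Using Chinese Remainder Theorem:
M = 13 × 42 = 546
M1 = 42, M2 = 13
y1 = 42^(-1) mod 13 = 9
y2 = 13^(-1) mod 42 = 13
x = (11×42×9 + 26×13×13) mod 546 = 362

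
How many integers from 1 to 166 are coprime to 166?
82

166 = 2 × 83
φ(n) = n × ∏(1 - 1/p) for each prime p dividing n
φ(166) = 166 × (1 - 1/2) × (1 - 1/83) = 82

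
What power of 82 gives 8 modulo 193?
150

Baby-step giant-step with step n = ⌈√193⌉ = 14.
Baby steps 82^j mod 193 (j:value) for j=0..13: 0:1, 1:82, 2:162, 3:160, 4:189, 5:58, 6:124, 7:132, 8:16, 9:154, 10:83, 11:51, 12:129, 13:156.
Giant-step multiplier: 82^(-14) ≡ 82^(192-14) = 82^178 ≡ 168 (mod 193).
Giant steps γ_i = 8·168^i mod 193: γ_0=8, γ_1=186, γ_2=175, γ_3=64, γ_4=137, γ_5=49, γ_6=126, γ_7=131, γ_8=6, γ_9=43, γ_10=83 (in table at j=10).
x = i·n + j = 10·14 + 10 = 150.
Check: 82^150 ≡ 8 (mod 193).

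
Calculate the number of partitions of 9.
30

p(n) counts ways to write n as a sum of positive integers (order ignored).
Examples: 9; 8 + 1; 7 + 2; 7 + 1 + 1; 6 + 3; ... (30 total)
p(9) = 30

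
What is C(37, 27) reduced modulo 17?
0

Using Lucas' theorem:
Write n=37 and k=27 in base 17:
n in base 17: [2, 3]
k in base 17: [1, 10]
C(37,27) mod 17 = ∏ C(n_i, k_i) mod 17
Digit binomials (mod 17): C(2,1) = 2; C(3,10) = 0 (k_i > n_i)
Product: 2 × 0 = 0 ≡ 0 (mod 17)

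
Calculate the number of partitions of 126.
3519222692

p(n) counts ways to write n as a sum of positive integers (order ignored).
Euler's pentagonal recurrence: p(k) = p(k-1) + p(k-2) - p(k-5) - p(k-7) + p(k-12) + p(k-15) - ... (offsets j(3j∓1)/2, signs ++--, p(0)=1, p(<0)=0).
DP table for k = 0..125: p(0)=1, p(1)=1, p(2)=2, p(3)=3, p(4)=5, p(5)=7, p(6)=11, p(7)=15, p(8)=22, p(9)=30, p(10)=42, p(11)=56, p(12)=77, p(13)=101, p(14)=135, p(15)=176, p(16)=231, p(17)=297, p(18)=385, p(19)=490, p(20)=627, p(21)=792, p(22)=1002, p(23)=1255, p(24)=1575, p(25)=1958, p(26)=2436, p(27)=3010, p(28)=3718, p(29)=4565, p(30)=5604, p(31)=6842, p(32)=8349, p(33)=10143, p(34)=12310, p(35)=14883, p(36)=17977, p(37)=21637, p(38)=26015, p(39)=31185, p(40)=37338, p(41)=44583, p(42)=53174, p(43)=63261, p(44)=75175, p(45)=89134, p(46)=105558, p(47)=124754, p(48)=147273, p(49)=173525, p(50)=204226, p(51)=239943, p(52)=281589, p(53)=329931, p(54)=386155, p(55)=451276, p(56)=526823, p(57)=614154, p(58)=715220, p(59)=831820, p(60)=966467, p(61)=1121505, p(62)=1300156, p(63)=1505499, p(64)=1741630, p(65)=2012558, p(66)=2323520, p(67)=2679689, p(68)=3087735, p(69)=3554345, p(70)=4087968, p(71)=4697205, p(72)=5392783, p(73)=6185689, p(74)=7089500, p(75)=8118264, p(76)=9289091, p(77)=10619863, p(78)=12132164, p(79)=13848650, p(80)=15796476, p(81)=18004327, p(82)=20506255, p(83)=23338469, p(84)=26543660, p(85)=30167357, p(86)=34262962, p(87)=38887673, p(88)=44108109, p(89)=49995925, p(90)=56634173, p(91)=64112359, p(92)=72533807, p(93)=82010177, p(94)=92669720, p(95)=104651419, p(96)=118114304, p(97)=133230930, p(98)=150198136, p(99)=169229875, p(100)=190569292, p(101)=214481126, p(102)=241265379, p(103)=271248950, p(104)=304801365, p(105)=342325709, p(106)=384276336, p(107)=431149389, p(108)=483502844, p(109)=541946240, p(110)=607163746, p(111)=679903203, p(112)=761002156, p(113)=851376628, p(114)=952050665, p(115)=1064144451, p(116)=1188908248, p(117)=1327710076, p(118)=1482074143, p(119)=1653668665, p(120)=1844349560, p(121)=2056148051, p(122)=2291320912, p(123)=2552338241, p(124)=2841940500, p(125)=3163127352.
Final step: p(126) = p(125) + p(124) - p(121) - p(119) + p(114) + p(111) - p(104) - p(100) + p(91) + p(86) - p(75) - p(69) + p(56) + p(49) - p(34) - p(26) + p(9) + p(0)
= 3163127352 + 2841940500 - 2056148051 - 1653668665 + 952050665 + 679903203 - 304801365 - 190569292 + 64112359 + 34262962 - 8118264 - 3554345 + 526823 + 173525 - 12310 - 2436 + 30 + 1
= 3519222692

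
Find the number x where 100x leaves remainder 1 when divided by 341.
133

gcd(100, 341) = 1, so the inverse exists.
Extended Euclidean algorithm on (341, 100):
341 = 3 × 100 + 41  ⟹  41 = (1)·341 + (-3)·100
100 = 2 × 41 + 18  ⟹  18 = (-2)·341 + (7)·100
41 = 2 × 18 + 5  ⟹  5 = (5)·341 + (-17)·100
18 = 3 × 5 + 3  ⟹  3 = (-17)·341 + (58)·100
5 = 1 × 3 + 2  ⟹  2 = (22)·341 + (-75)·100
3 = 1 × 2 + 1  ⟹  1 = (-39)·341 + (133)·100
So (133)·100 ≡ 1 (mod 341), i.e. 100^(-1) ≡ 133 (mod 341).
Check: 100 × 133 = 13300 ≡ 1 (mod 341)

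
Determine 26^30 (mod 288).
64

Repeated squaring. Binary of 30 = 11110.
26^1 ≡ 26 (mod 288); 26^2 ≡ 100 (mod 288); 26^4 ≡ 208 (mod 288); 26^8 ≡ 64 (mod 288); 26^16 ≡ 64 (mod 288)
26^30 = 26^2 × 26^4 × 26^8 × 26^16 ≡ 64 (mod 288)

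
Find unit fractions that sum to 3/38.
1/13 + 1/494

Greedy algorithm:
3/38: ceiling(38/3) = 13, use 1/13
1/494: ceiling(494/1) = 494, use 1/494
Result: 3/38 = 1/13 + 1/494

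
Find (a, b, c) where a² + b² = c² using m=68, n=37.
(3255, 5032, 5993)

Euclid's formula: a = m² - n², b = 2mn, c = m² + n²
m = 68, n = 37
a = 68² - 37² = 4624 - 1369 = 3255
b = 2 × 68 × 37 = 5032
c = 68² + 37² = 4624 + 1369 = 5993
Verification: 3255² + 5032² = 10595025 + 25321024 = 35916049 = 5993² ✓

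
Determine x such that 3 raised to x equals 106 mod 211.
83

Baby-step giant-step with step n = ⌈√211⌉ = 15.
Baby steps 3^j mod 211 (j:value) for j=0..14: 0:1, 1:3, 2:9, 3:27, 4:81, 5:32, 6:96, 7:77, 8:20, 9:60, 10:180, 11:118, 12:143, 13:7, 14:21.
Giant-step multiplier: 3^(-15) ≡ 3^(210-15) = 3^195 ≡ 67 (mod 211).
Giant steps γ_i = 106·67^i mod 211: γ_0=106, γ_1=139, γ_2=29, γ_3=44, γ_4=205, γ_5=20 (in table at j=8).
x = i·n + j = 5·15 + 8 = 83.
Check: 3^83 ≡ 106 (mod 211).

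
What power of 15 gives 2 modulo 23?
4

Baby-step giant-step with step n = ⌈√23⌉ = 5.
Baby steps 15^j mod 23 (j:value) for j=0..4: 0:1, 1:15, 2:18, 3:17, 4:2.
h = 2 is already in the table at j=4, so x = 4.
Check: 15^4 ≡ 2 (mod 23).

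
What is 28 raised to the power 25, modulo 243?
190

Repeated squaring. Binary of 25 = 11001.
28^1 ≡ 28 (mod 243); 28^2 ≡ 55 (mod 243); 28^4 ≡ 109 (mod 243); 28^8 ≡ 217 (mod 243); 28^16 ≡ 190 (mod 243)
28^25 = 28^1 × 28^8 × 28^16 ≡ 190 (mod 243)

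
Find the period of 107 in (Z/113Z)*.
112

113 is prime, so ord(107) divides φ(113) = 112.
Divisors of 112: 1, 2, 4, 7, 8, 14, 16, 28, 56, 112.
Repeated squaring: 107^1 ≡ 107, 107^2 ≡ 36, 107^4 ≡ 53, 107^8 ≡ 97, 107^16 ≡ 30, 107^32 ≡ 109, 107^64 ≡ 16 (mod 113).
Test 107^d mod 113 for each divisor d in increasing order:
107^1 ≡ 107
107^2 ≡ 36
107^4 ≡ 53
107^7 = 107^4·107^2·107^1 ≡ 78
107^8 ≡ 97
107^14 = 107^8·107^4·107^2 ≡ 95
107^16 ≡ 30
107^28 = 107^16·107^8·107^4 ≡ 98
107^56 = 107^32·107^16·107^8 ≡ 112
107^112 = 107^64·107^32·107^16 ≡ 1  ← first divisor giving 1
The order is 112.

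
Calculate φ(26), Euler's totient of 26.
12

26 = 2 × 13
φ(n) = n × ∏(1 - 1/p) for each prime p dividing n
φ(26) = 26 × (1 - 1/2) × (1 - 1/13) = 12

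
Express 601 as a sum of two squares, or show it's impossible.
5² + 24² (a=5, b=24)

Factorization: 601 = 601
By Fermat: n is sum of two squares iff every prime p ≡ 3 (mod 4) appears to even power.
All primes ≡ 3 (mod 4) appear to even power.
Search a = 0, 1, 2, … for 601 - a² a perfect square: first hit at a = 5: 601 - 25 = 576 = 24².
601 = 5² + 24² = 25 + 576 ✓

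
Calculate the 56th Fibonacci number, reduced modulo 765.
237

Matrix identity: Q^n = [[F_(n+1), F_n], [F_n, F_(n-1)]] with Q = [[1,1],[1,0]].
n = 56 = 111000₂. Square-and-multiply, entries mod 765:
Q^1 = [[1,1],[1,0]]
Q^3 = (Q^1)²·Q = [[3,2],[2,1]]
Q^7 = (Q^3)²·Q = [[21,13],[13,8]]
Q^14 = (Q^7)² = [[610,377],[377,233]]
Q^28 = (Q^14)² = [[149,336],[336,578]]
Q^56 = (Q^28)² = [[457,237],[237,220]]
F_56 mod 765 = Q^56[0][1] = 237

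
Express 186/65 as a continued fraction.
[2; 1, 6, 4, 2]

Euclidean algorithm steps:
186 = 2 × 65 + 56
65 = 1 × 56 + 9
56 = 6 × 9 + 2
9 = 4 × 2 + 1
2 = 2 × 1 + 0
Continued fraction: [2; 1, 6, 4, 2]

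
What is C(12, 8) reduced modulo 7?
5

Using Lucas' theorem:
Write n=12 and k=8 in base 7:
n in base 7: [1, 5]
k in base 7: [1, 1]
C(12,8) mod 7 = ∏ C(n_i, k_i) mod 7
Digit binomials (mod 7): C(1,1) = 1; C(5,1) = 5
Product: 1 × 5 = 5 ≡ 5 (mod 7)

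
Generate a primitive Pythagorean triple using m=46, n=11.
(1995, 1012, 2237)

Euclid's formula: a = m² - n², b = 2mn, c = m² + n²
m = 46, n = 11
a = 46² - 11² = 2116 - 121 = 1995
b = 2 × 46 × 11 = 1012
c = 46² + 11² = 2116 + 121 = 2237
Verification: 1995² + 1012² = 3980025 + 1024144 = 5004169 = 2237² ✓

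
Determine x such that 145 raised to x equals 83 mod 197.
154

Baby-step giant-step with step n = ⌈√197⌉ = 15.
Baby steps 145^j mod 197 (j:value) for j=0..14: 0:1, 1:145, 2:143, 3:50, 4:158, 5:58, 6:136, 7:20, 8:142, 9:102, 10:15, 11:8, 12:175, 13:159, 14:6.
Giant-step multiplier: 145^(-15) ≡ 145^(196-15) = 145^181 ≡ 185 (mod 197).
Giant steps γ_i = 83·185^i mod 197: γ_0=83, γ_1=186, γ_2=132, γ_3=189, γ_4=96, γ_5=30, γ_6=34, γ_7=183, γ_8=168, γ_9=151, γ_10=158 (in table at j=4).
x = i·n + j = 10·15 + 4 = 154.
Check: 145^154 ≡ 83 (mod 197).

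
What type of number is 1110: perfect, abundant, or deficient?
abundant

Proper divisors of 1110: sum = 1 + 2 + 3 + 5 + 6 + 10 + 15 + 30 + 37 + 74 + 111 + 185 + 222 + 370 + 555 = 1626
Since 1626 > 1110, 1110 is abundant.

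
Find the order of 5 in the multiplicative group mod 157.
156

157 is prime, so ord(5) divides φ(157) = 156.
Divisors of 156: 1, 2, 3, 4, 6, 12, 13, 26, 39, 52, 78, 156.
Repeated squaring: 5^1 ≡ 5, 5^2 ≡ 25, 5^4 ≡ 154, 5^8 ≡ 9, 5^16 ≡ 81, 5^32 ≡ 124, 5^64 ≡ 147, 5^128 ≡ 100 (mod 157).
Test 5^d mod 157 for each divisor d in increasing order:
5^1 ≡ 5
5^2 ≡ 25
5^3 = 5^2·5^1 ≡ 125
5^4 ≡ 154
5^6 = 5^4·5^2 ≡ 82
5^12 = 5^8·5^4 ≡ 130
5^13 = 5^8·5^4·5^1 ≡ 22
5^26 = 5^16·5^8·5^2 ≡ 13
5^39 = 5^32·5^4·5^2·5^1 ≡ 129
5^52 = 5^32·5^16·5^4 ≡ 12
5^78 = 5^64·5^8·5^4·5^2 ≡ 156
5^156 = 5^128·5^16·5^8·5^4 ≡ 1  ← first divisor giving 1
The order is 156.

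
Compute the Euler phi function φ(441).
252

441 = 3^2 × 7^2
φ(n) = n × ∏(1 - 1/p) for each prime p dividing n
φ(441) = 441 × (1 - 1/3) × (1 - 1/7) = 252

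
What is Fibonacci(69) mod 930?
344

Matrix identity: Q^n = [[F_(n+1), F_n], [F_n, F_(n-1)]] with Q = [[1,1],[1,0]].
n = 69 = 1000101₂. Square-and-multiply, entries mod 930:
Q^1 = [[1,1],[1,0]]
Q^2 = (Q^1)² = [[2,1],[1,1]]
Q^4 = (Q^2)² = [[5,3],[3,2]]
Q^8 = (Q^4)² = [[34,21],[21,13]]
Q^17 = (Q^8)²·Q = [[724,667],[667,57]]
Q^34 = (Q^17)² = [[5,127],[127,808]]
Q^69 = (Q^34)²·Q = [[365,344],[344,21]]
F_69 mod 930 = Q^69[0][1] = 344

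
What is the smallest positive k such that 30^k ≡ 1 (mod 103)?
17

103 is prime, so ord(30) divides φ(103) = 102.
Divisors of 102: 1, 2, 3, 6, 17, 34, 51, 102.
Repeated squaring: 30^1 ≡ 30, 30^2 ≡ 76, 30^4 ≡ 8, 30^8 ≡ 64, 30^16 ≡ 79, 30^32 ≡ 61, 30^64 ≡ 13 (mod 103).
Test 30^d mod 103 for each divisor d in increasing order:
30^1 ≡ 30
30^2 ≡ 76
30^3 = 30^2·30^1 ≡ 14
30^6 = 30^4·30^2 ≡ 93
30^17 = 30^16·30^1 ≡ 1  ← first divisor giving 1
The order is 17.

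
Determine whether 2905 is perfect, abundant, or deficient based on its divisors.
deficient

Proper divisors of 2905: sum = 1 + 5 + 7 + 35 + 83 + 415 + 581 = 1127
Since 1127 < 2905, 2905 is deficient.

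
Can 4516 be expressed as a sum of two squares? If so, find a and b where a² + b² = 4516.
40² + 54² (a=40, b=54)

Factorization: 4516 = 2^2 × 1129
By Fermat: n is sum of two squares iff every prime p ≡ 3 (mod 4) appears to even power.
All primes ≡ 3 (mod 4) appear to even power.
Search a = 0, 1, 2, … for 4516 - a² a perfect square: first hit at a = 40: 4516 - 1600 = 2916 = 54².
4516 = 40² + 54² = 1600 + 2916 ✓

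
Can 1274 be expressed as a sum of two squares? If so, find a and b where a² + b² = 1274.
7² + 35² (a=7, b=35)

Factorization: 1274 = 2 × 7^2 × 13
By Fermat: n is sum of two squares iff every prime p ≡ 3 (mod 4) appears to even power.
All primes ≡ 3 (mod 4) appear to even power.
Search a = 0, 1, 2, … for 1274 - a² a perfect square: first hit at a = 7: 1274 - 49 = 1225 = 35².
1274 = 7² + 35² = 49 + 1225 ✓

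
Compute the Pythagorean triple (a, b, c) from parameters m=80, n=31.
(5439, 4960, 7361)

Euclid's formula: a = m² - n², b = 2mn, c = m² + n²
m = 80, n = 31
a = 80² - 31² = 6400 - 961 = 5439
b = 2 × 80 × 31 = 4960
c = 80² + 31² = 6400 + 961 = 7361
Verification: 5439² + 4960² = 29582721 + 24601600 = 54184321 = 7361² ✓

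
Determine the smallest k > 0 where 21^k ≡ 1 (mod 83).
41

83 is prime, so ord(21) divides φ(83) = 82.
Divisors of 82: 1, 2, 41, 82.
Repeated squaring: 21^1 ≡ 21, 21^2 ≡ 26, 21^4 ≡ 12, 21^8 ≡ 61, 21^16 ≡ 69, 21^32 ≡ 30, 21^64 ≡ 70 (mod 83).
Test 21^d mod 83 for each divisor d in increasing order:
21^1 ≡ 21
21^2 ≡ 26
21^41 = 21^32·21^8·21^1 ≡ 1  ← first divisor giving 1
The order is 41.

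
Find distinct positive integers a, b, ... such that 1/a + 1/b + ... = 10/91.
1/10 + 1/102 + 1/11603 + 1/269247615

Greedy algorithm:
10/91: ceiling(91/10) = 10, use 1/10
9/910: ceiling(910/9) = 102, use 1/102
2/23205: ceiling(23205/2) = 11603, use 1/11603
1/269247615: ceiling(269247615/1) = 269247615, use 1/269247615
Result: 10/91 = 1/10 + 1/102 + 1/11603 + 1/269247615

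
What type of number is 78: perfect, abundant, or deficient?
abundant

Proper divisors of 78: sum = 1 + 2 + 3 + 6 + 13 + 26 + 39 = 90
Since 90 > 78, 78 is abundant.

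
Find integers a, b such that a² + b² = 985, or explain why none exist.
12² + 29² (a=12, b=29)

Factorization: 985 = 5 × 197
By Fermat: n is sum of two squares iff every prime p ≡ 3 (mod 4) appears to even power.
All primes ≡ 3 (mod 4) appear to even power.
Search a = 0, 1, 2, … for 985 - a² a perfect square: first hit at a = 12: 985 - 144 = 841 = 29².
985 = 12² + 29² = 144 + 841 ✓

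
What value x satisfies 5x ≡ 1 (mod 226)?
181

gcd(5, 226) = 1, so the inverse exists.
Extended Euclidean algorithm on (226, 5):
226 = 45 × 5 + 1  ⟹  1 = (1)·226 + (-45)·5
So (-45)·5 ≡ 1 (mod 226), i.e. 5^(-1) ≡ -45 ≡ 181 (mod 226).
Check: 5 × 181 = 905 ≡ 1 (mod 226)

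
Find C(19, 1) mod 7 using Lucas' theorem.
5

Using Lucas' theorem:
Write n=19 and k=1 in base 7:
n in base 7: [2, 5]
k in base 7: [0, 1]
C(19,1) mod 7 = ∏ C(n_i, k_i) mod 7
Digit binomials (mod 7): C(2,0) = 1; C(5,1) = 5
Product: 1 × 5 = 5 ≡ 5 (mod 7)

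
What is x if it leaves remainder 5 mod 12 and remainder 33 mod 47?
221

Using Chinese Remainder Theorem:
M = 12 × 47 = 564
M1 = 47, M2 = 12
y1 = 47^(-1) mod 12 = 11
y2 = 12^(-1) mod 47 = 4
x = (5×47×11 + 33×12×4) mod 564 = 221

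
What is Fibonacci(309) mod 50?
34

Matrix identity: Q^n = [[F_(n+1), F_n], [F_n, F_(n-1)]] with Q = [[1,1],[1,0]].
n = 309 = 100110101₂. Square-and-multiply, entries mod 50:
Q^1 = [[1,1],[1,0]]
Q^2 = (Q^1)² = [[2,1],[1,1]]
Q^4 = (Q^2)² = [[5,3],[3,2]]
Q^9 = (Q^4)²·Q = [[5,34],[34,21]]
Q^19 = (Q^9)²·Q = [[15,31],[31,34]]
Q^38 = (Q^19)² = [[36,19],[19,17]]
Q^77 = (Q^38)²·Q = [[14,7],[7,7]]
Q^154 = (Q^77)² = [[45,47],[47,48]]
Q^309 = (Q^154)²·Q = [[5,34],[34,21]]
F_309 mod 50 = Q^309[0][1] = 34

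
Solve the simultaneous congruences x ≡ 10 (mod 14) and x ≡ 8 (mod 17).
178

Using Chinese Remainder Theorem:
M = 14 × 17 = 238
M1 = 17, M2 = 14
y1 = 17^(-1) mod 14 = 5
y2 = 14^(-1) mod 17 = 11
x = (10×17×5 + 8×14×11) mod 238 = 178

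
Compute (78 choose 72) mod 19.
0

Using Lucas' theorem:
Write n=78 and k=72 in base 19:
n in base 19: [4, 2]
k in base 19: [3, 15]
C(78,72) mod 19 = ∏ C(n_i, k_i) mod 19
Digit binomials (mod 19): C(4,3) = 4; C(2,15) = 0 (k_i > n_i)
Product: 4 × 0 = 0 ≡ 0 (mod 19)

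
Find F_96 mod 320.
192

Matrix identity: Q^n = [[F_(n+1), F_n], [F_n, F_(n-1)]] with Q = [[1,1],[1,0]].
n = 96 = 1100000₂. Square-and-multiply, entries mod 320:
Q^1 = [[1,1],[1,0]]
Q^3 = (Q^1)²·Q = [[3,2],[2,1]]
Q^6 = (Q^3)² = [[13,8],[8,5]]
Q^12 = (Q^6)² = [[233,144],[144,89]]
Q^24 = (Q^12)² = [[145,288],[288,177]]
Q^48 = (Q^24)² = [[289,256],[256,33]]
Q^96 = (Q^48)² = [[257,192],[192,65]]
F_96 mod 320 = Q^96[0][1] = 192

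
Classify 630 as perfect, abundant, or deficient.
abundant

Proper divisors of 630: sum = 1 + 2 + 3 + 5 + 6 + 7 + 9 + 10 + ... + 105 + 126 + 210 + 315 (23 divisors) = 1242
Since 1242 > 630, 630 is abundant.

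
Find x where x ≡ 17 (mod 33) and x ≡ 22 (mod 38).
1238

Using Chinese Remainder Theorem:
M = 33 × 38 = 1254
M1 = 38, M2 = 33
y1 = 38^(-1) mod 33 = 20
y2 = 33^(-1) mod 38 = 15
x = (17×38×20 + 22×33×15) mod 1254 = 1238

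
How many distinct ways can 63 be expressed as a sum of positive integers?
1505499

p(n) counts ways to write n as a sum of positive integers (order ignored).
Euler's pentagonal recurrence: p(k) = p(k-1) + p(k-2) - p(k-5) - p(k-7) + p(k-12) + p(k-15) - ... (offsets j(3j∓1)/2, signs ++--, p(0)=1, p(<0)=0).
DP table for k = 0..62: p(0)=1, p(1)=1, p(2)=2, p(3)=3, p(4)=5, p(5)=7, p(6)=11, p(7)=15, p(8)=22, p(9)=30, p(10)=42, p(11)=56, p(12)=77, p(13)=101, p(14)=135, p(15)=176, p(16)=231, p(17)=297, p(18)=385, p(19)=490, p(20)=627, p(21)=792, p(22)=1002, p(23)=1255, p(24)=1575, p(25)=1958, p(26)=2436, p(27)=3010, p(28)=3718, p(29)=4565, p(30)=5604, p(31)=6842, p(32)=8349, p(33)=10143, p(34)=12310, p(35)=14883, p(36)=17977, p(37)=21637, p(38)=26015, p(39)=31185, p(40)=37338, p(41)=44583, p(42)=53174, p(43)=63261, p(44)=75175, p(45)=89134, p(46)=105558, p(47)=124754, p(48)=147273, p(49)=173525, p(50)=204226, p(51)=239943, p(52)=281589, p(53)=329931, p(54)=386155, p(55)=451276, p(56)=526823, p(57)=614154, p(58)=715220, p(59)=831820, p(60)=966467, p(61)=1121505, p(62)=1300156.
Final step: p(63) = p(62) + p(61) - p(58) - p(56) + p(51) + p(48) - p(41) - p(37) + p(28) + p(23) - p(12) - p(6)
= 1300156 + 1121505 - 715220 - 526823 + 239943 + 147273 - 44583 - 21637 + 3718 + 1255 - 77 - 11
= 1505499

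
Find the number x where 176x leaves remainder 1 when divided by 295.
176

gcd(176, 295) = 1, so the inverse exists.
Extended Euclidean algorithm on (295, 176):
295 = 1 × 176 + 119  ⟹  119 = (1)·295 + (-1)·176
176 = 1 × 119 + 57  ⟹  57 = (-1)·295 + (2)·176
119 = 2 × 57 + 5  ⟹  5 = (3)·295 + (-5)·176
57 = 11 × 5 + 2  ⟹  2 = (-34)·295 + (57)·176
5 = 2 × 2 + 1  ⟹  1 = (71)·295 + (-119)·176
So (-119)·176 ≡ 1 (mod 295), i.e. 176^(-1) ≡ -119 ≡ 176 (mod 295).
Check: 176 × 176 = 30976 ≡ 1 (mod 295)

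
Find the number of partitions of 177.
522115831195

p(n) counts ways to write n as a sum of positive integers (order ignored).
Euler's pentagonal recurrence: p(k) = p(k-1) + p(k-2) - p(k-5) - p(k-7) + p(k-12) + p(k-15) - ... (offsets j(3j∓1)/2, signs ++--, p(0)=1, p(<0)=0).
DP table for k = 0..176: p(0)=1, p(1)=1, p(2)=2, p(3)=3, p(4)=5, p(5)=7, p(6)=11, p(7)=15, p(8)=22, p(9)=30, p(10)=42, p(11)=56, p(12)=77, p(13)=101, p(14)=135, p(15)=176, p(16)=231, p(17)=297, p(18)=385, p(19)=490, p(20)=627, p(21)=792, p(22)=1002, p(23)=1255, p(24)=1575, p(25)=1958, p(26)=2436, p(27)=3010, p(28)=3718, p(29)=4565, p(30)=5604, p(31)=6842, p(32)=8349, p(33)=10143, p(34)=12310, p(35)=14883, p(36)=17977, p(37)=21637, p(38)=26015, p(39)=31185, p(40)=37338, p(41)=44583, p(42)=53174, p(43)=63261, p(44)=75175, p(45)=89134, p(46)=105558, p(47)=124754, p(48)=147273, p(49)=173525, p(50)=204226, p(51)=239943, p(52)=281589, p(53)=329931, p(54)=386155, p(55)=451276, p(56)=526823, p(57)=614154, p(58)=715220, p(59)=831820, p(60)=966467, p(61)=1121505, p(62)=1300156, p(63)=1505499, p(64)=1741630, p(65)=2012558, p(66)=2323520, p(67)=2679689, p(68)=3087735, p(69)=3554345, p(70)=4087968, p(71)=4697205, p(72)=5392783, p(73)=6185689, p(74)=7089500, p(75)=8118264, p(76)=9289091, p(77)=10619863, p(78)=12132164, p(79)=13848650, p(80)=15796476, p(81)=18004327, p(82)=20506255, p(83)=23338469, p(84)=26543660, p(85)=30167357, p(86)=34262962, p(87)=38887673, p(88)=44108109, p(89)=49995925, p(90)=56634173, p(91)=64112359, p(92)=72533807, p(93)=82010177, p(94)=92669720, p(95)=104651419, p(96)=118114304, p(97)=133230930, p(98)=150198136, p(99)=169229875, p(100)=190569292, p(101)=214481126, p(102)=241265379, p(103)=271248950, p(104)=304801365, p(105)=342325709, p(106)=384276336, p(107)=431149389, p(108)=483502844, p(109)=541946240, p(110)=607163746, p(111)=679903203, p(112)=761002156, p(113)=851376628, p(114)=952050665, p(115)=1064144451, p(116)=1188908248, p(117)=1327710076, p(118)=1482074143, p(119)=1653668665, p(120)=1844349560, p(121)=2056148051, p(122)=2291320912, p(123)=2552338241, p(124)=2841940500, p(125)=3163127352, p(126)=3519222692, p(127)=3913864295, p(128)=4351078600, p(129)=4835271870, p(130)=5371315400, p(131)=5964539504, p(132)=6620830889, p(133)=7346629512, p(134)=8149040695, p(135)=9035836076, p(136)=10015581680, p(137)=11097645016, p(138)=12292341831, p(139)=13610949895, p(140)=15065878135, p(141)=16670689208, p(142)=18440293320, p(143)=20390982757, p(144)=22540654445, p(145)=24908858009, p(146)=27517052599, p(147)=30388671978, p(148)=33549419497, p(149)=37027355200, p(150)=40853235313, p(151)=45060624582, p(152)=49686288421, p(153)=54770336324, p(154)=60356673280, p(155)=66493182097, p(156)=73232243759, p(157)=80630964769, p(158)=88751778802, p(159)=97662728555, p(160)=107438159466, p(161)=118159068427, p(162)=129913904637, p(163)=142798995930, p(164)=156919475295, p(165)=172389800255, p(166)=189334822579, p(167)=207890420102, p(168)=228204732751, p(169)=250438925115, p(170)=274768617130, p(171)=301384802048, p(172)=330495499613, p(173)=362326859895, p(174)=397125074750, p(175)=435157697830, p(176)=476715857290.
Final step: p(177) = p(176) + p(175) - p(172) - p(170) + p(165) + p(162) - p(155) - p(151) + p(142) + p(137) - p(126) - p(120) + p(107) + p(100) - p(85) - p(77) + p(60) + p(51) - p(32) - p(22) + p(1)
= 476715857290 + 435157697830 - 330495499613 - 274768617130 + 172389800255 + 129913904637 - 66493182097 - 45060624582 + 18440293320 + 11097645016 - 3519222692 - 1844349560 + 431149389 + 190569292 - 30167357 - 10619863 + 966467 + 239943 - 8349 - 1002 + 1
= 522115831195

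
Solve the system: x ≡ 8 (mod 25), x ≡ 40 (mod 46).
408

Using Chinese Remainder Theorem:
M = 25 × 46 = 1150
M1 = 46, M2 = 25
y1 = 46^(-1) mod 25 = 6
y2 = 25^(-1) mod 46 = 35
x = (8×46×6 + 40×25×35) mod 1150 = 408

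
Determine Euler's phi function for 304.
144

304 = 2^4 × 19
φ(n) = n × ∏(1 - 1/p) for each prime p dividing n
φ(304) = 304 × (1 - 1/2) × (1 - 1/19) = 144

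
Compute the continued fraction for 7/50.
[0; 7, 7]

Euclidean algorithm steps:
7 = 0 × 50 + 7
50 = 7 × 7 + 1
7 = 7 × 1 + 0
Continued fraction: [0; 7, 7]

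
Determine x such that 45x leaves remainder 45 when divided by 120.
x ≡ 1 (mod 8)

gcd(45, 120) = 15, which divides 45, so solutions exist.
Divide through by 15: 3x ≡ 3 (mod 8).
Find 3^(-1) mod 8 by the extended Euclidean algorithm:
8 = 2 × 3 + 2  ⟹  2 = (1)·8 + (-2)·3
3 = 1 × 2 + 1  ⟹  1 = (-1)·8 + (3)·3
So (3)·3 ≡ 1 (mod 8), i.e. 3^(-1) ≡ 3 (mod 8).
x ≡ 3 × 3 = 9 ≡ 1 (mod 8).
Check: 45 × 1 = 45 ≡ 45 (mod 120).
x ≡ 1 (mod 8), giving 15 solutions mod 120.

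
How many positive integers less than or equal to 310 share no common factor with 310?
120

310 = 2 × 5 × 31
φ(n) = n × ∏(1 - 1/p) for each prime p dividing n
φ(310) = 310 × (1 - 1/2) × (1 - 1/5) × (1 - 1/31) = 120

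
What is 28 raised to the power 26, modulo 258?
124

Repeated squaring. Binary of 26 = 11010.
28^1 ≡ 28 (mod 258); 28^2 ≡ 10 (mod 258); 28^4 ≡ 100 (mod 258); 28^8 ≡ 196 (mod 258); 28^16 ≡ 232 (mod 258)
28^26 = 28^2 × 28^8 × 28^16 ≡ 124 (mod 258)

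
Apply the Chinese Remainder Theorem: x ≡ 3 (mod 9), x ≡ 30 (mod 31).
30

Using Chinese Remainder Theorem:
M = 9 × 31 = 279
M1 = 31, M2 = 9
y1 = 31^(-1) mod 9 = 7
y2 = 9^(-1) mod 31 = 7
x = (3×31×7 + 30×9×7) mod 279 = 30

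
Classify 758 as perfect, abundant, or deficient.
deficient

Proper divisors of 758: sum = 1 + 2 + 379 = 382
Since 382 < 758, 758 is deficient.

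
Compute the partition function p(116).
1188908248

p(n) counts ways to write n as a sum of positive integers (order ignored).
Euler's pentagonal recurrence: p(k) = p(k-1) + p(k-2) - p(k-5) - p(k-7) + p(k-12) + p(k-15) - ... (offsets j(3j∓1)/2, signs ++--, p(0)=1, p(<0)=0).
DP table for k = 0..115: p(0)=1, p(1)=1, p(2)=2, p(3)=3, p(4)=5, p(5)=7, p(6)=11, p(7)=15, p(8)=22, p(9)=30, p(10)=42, p(11)=56, p(12)=77, p(13)=101, p(14)=135, p(15)=176, p(16)=231, p(17)=297, p(18)=385, p(19)=490, p(20)=627, p(21)=792, p(22)=1002, p(23)=1255, p(24)=1575, p(25)=1958, p(26)=2436, p(27)=3010, p(28)=3718, p(29)=4565, p(30)=5604, p(31)=6842, p(32)=8349, p(33)=10143, p(34)=12310, p(35)=14883, p(36)=17977, p(37)=21637, p(38)=26015, p(39)=31185, p(40)=37338, p(41)=44583, p(42)=53174, p(43)=63261, p(44)=75175, p(45)=89134, p(46)=105558, p(47)=124754, p(48)=147273, p(49)=173525, p(50)=204226, p(51)=239943, p(52)=281589, p(53)=329931, p(54)=386155, p(55)=451276, p(56)=526823, p(57)=614154, p(58)=715220, p(59)=831820, p(60)=966467, p(61)=1121505, p(62)=1300156, p(63)=1505499, p(64)=1741630, p(65)=2012558, p(66)=2323520, p(67)=2679689, p(68)=3087735, p(69)=3554345, p(70)=4087968, p(71)=4697205, p(72)=5392783, p(73)=6185689, p(74)=7089500, p(75)=8118264, p(76)=9289091, p(77)=10619863, p(78)=12132164, p(79)=13848650, p(80)=15796476, p(81)=18004327, p(82)=20506255, p(83)=23338469, p(84)=26543660, p(85)=30167357, p(86)=34262962, p(87)=38887673, p(88)=44108109, p(89)=49995925, p(90)=56634173, p(91)=64112359, p(92)=72533807, p(93)=82010177, p(94)=92669720, p(95)=104651419, p(96)=118114304, p(97)=133230930, p(98)=150198136, p(99)=169229875, p(100)=190569292, p(101)=214481126, p(102)=241265379, p(103)=271248950, p(104)=304801365, p(105)=342325709, p(106)=384276336, p(107)=431149389, p(108)=483502844, p(109)=541946240, p(110)=607163746, p(111)=679903203, p(112)=761002156, p(113)=851376628, p(114)=952050665, p(115)=1064144451.
Final step: p(116) = p(115) + p(114) - p(111) - p(109) + p(104) + p(101) - p(94) - p(90) + p(81) + p(76) - p(65) - p(59) + p(46) + p(39) - p(24) - p(16)
= 1064144451 + 952050665 - 679903203 - 541946240 + 304801365 + 214481126 - 92669720 - 56634173 + 18004327 + 9289091 - 2012558 - 831820 + 105558 + 31185 - 1575 - 231
= 1188908248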